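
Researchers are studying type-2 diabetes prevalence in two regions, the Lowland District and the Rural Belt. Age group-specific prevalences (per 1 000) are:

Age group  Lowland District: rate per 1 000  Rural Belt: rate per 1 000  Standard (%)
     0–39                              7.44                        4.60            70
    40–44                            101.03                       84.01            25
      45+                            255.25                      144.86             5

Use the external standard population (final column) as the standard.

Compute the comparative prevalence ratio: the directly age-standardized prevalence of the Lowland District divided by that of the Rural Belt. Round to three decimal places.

1.374

Standard weights: 0.70, 0.25, 0.05.
The Lowland District: 0.7000×7.44 + 0.2500×101.03 + 0.0500×255.25 = 43.2280 per 1 000.
The Rural Belt: 0.7000×4.60 + 0.2500×84.01 + 0.0500×144.86 = 31.4655 per 1 000.
Ratio = 43.2280 ÷ 31.4655 = 1.37382.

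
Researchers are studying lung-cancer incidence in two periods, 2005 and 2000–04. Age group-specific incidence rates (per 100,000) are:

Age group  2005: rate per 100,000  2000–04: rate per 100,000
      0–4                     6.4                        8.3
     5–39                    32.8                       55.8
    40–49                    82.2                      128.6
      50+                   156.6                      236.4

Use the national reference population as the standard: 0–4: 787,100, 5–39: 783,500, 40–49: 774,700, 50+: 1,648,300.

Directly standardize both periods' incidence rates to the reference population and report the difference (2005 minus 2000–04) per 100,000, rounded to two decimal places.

Standard total = 3,993,600; weights = 0.1971, 0.1962, 0.1940, 0.4127.
2005: 0.1971×6.4 + 0.1962×32.8 + 0.1940×82.2 + 0.4127×156.6 = 88.2763 per 100,000.
2000–04: 0.1971×8.3 + 0.1962×55.8 + 0.1940×128.6 + 0.4127×236.4 = 135.1004 per 100,000.
Difference = 88.2763 − 135.1004 = -46.8240.

-46.82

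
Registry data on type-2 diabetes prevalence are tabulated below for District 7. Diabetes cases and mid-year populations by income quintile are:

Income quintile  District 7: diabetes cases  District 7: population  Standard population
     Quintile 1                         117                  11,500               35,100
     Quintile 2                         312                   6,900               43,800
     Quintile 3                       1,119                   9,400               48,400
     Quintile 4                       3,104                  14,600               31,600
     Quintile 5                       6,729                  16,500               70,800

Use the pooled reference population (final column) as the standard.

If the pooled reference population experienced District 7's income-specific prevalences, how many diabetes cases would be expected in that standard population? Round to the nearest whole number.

Income-specific rates per 1,000 for District 7: 10.174, 45.217, 119.043, 212.603, 407.818.
Expected diabetes cases = Σ (standard pop × income-specific rate ÷ 1,000)
= 35,100×10.174/1,000 + 43,800×45.217/1,000 + 48,400×119.043/1,000 + 31,600×212.603/1,000 + 70,800×407.818/1,000
= 357.10 + 1980.52 + 5761.66 + 6718.25 + 28873.53 = 43691.06.

43691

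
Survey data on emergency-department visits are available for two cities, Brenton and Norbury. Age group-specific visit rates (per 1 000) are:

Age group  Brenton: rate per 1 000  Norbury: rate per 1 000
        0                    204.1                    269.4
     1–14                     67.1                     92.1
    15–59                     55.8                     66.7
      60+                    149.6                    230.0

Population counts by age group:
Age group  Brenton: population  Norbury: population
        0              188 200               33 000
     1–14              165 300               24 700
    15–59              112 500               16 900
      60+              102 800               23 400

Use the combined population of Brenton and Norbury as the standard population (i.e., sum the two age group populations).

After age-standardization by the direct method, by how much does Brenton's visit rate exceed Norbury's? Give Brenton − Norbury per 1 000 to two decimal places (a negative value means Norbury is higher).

Combined standard total = 666 800; weights = 0.3317, 0.2849, 0.1941, 0.1893.
Brenton: 0.3317×204.1 + 0.2849×67.1 + 0.1941×55.8 + 0.1893×149.6 = 125.9687 per 1 000.
Norbury: 0.3317×269.4 + 0.2849×92.1 + 0.1941×66.7 + 0.1893×230.0 = 172.0865 per 1 000.
Difference = 125.9687 − 172.0865 = -46.1177.

-46.12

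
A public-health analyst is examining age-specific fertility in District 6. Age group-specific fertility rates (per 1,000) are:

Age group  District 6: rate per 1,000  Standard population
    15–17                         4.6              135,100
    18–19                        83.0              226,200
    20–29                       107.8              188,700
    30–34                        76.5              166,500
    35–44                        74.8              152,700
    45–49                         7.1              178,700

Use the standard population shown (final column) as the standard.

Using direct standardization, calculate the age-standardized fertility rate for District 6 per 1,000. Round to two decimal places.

Standard total = 1,047,900; weights = 0.1289, 0.2159, 0.1801, 0.1589, 0.1457, 0.1705.
Standardized rate: 0.1289×4.6 + 0.2159×83.0 + 0.1801×107.8 + 0.1589×76.5 + 0.1457×74.8 + 0.1705×7.1 = 62.1871 per 1,000.

62.19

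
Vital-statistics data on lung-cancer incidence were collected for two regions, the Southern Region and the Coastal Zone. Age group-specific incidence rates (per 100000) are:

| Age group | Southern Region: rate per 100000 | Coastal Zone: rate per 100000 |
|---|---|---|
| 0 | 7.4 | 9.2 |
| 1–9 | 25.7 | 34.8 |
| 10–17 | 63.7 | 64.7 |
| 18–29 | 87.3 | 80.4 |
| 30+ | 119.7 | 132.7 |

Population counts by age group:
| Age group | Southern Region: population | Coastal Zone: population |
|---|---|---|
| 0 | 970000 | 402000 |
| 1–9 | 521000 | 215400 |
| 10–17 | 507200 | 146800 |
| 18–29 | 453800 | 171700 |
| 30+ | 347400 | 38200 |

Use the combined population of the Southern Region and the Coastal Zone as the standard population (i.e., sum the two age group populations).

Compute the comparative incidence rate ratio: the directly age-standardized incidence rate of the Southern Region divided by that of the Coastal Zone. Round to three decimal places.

0.942

Combined standard total = 3773500; weights = 0.3636, 0.1952, 0.1733, 0.1658, 0.1022.
The Southern Region: 0.3636×7.4 + 0.1952×25.7 + 0.1733×63.7 + 0.1658×87.3 + 0.1022×119.7 = 45.4487 per 100000.
The Coastal Zone: 0.3636×9.2 + 0.1952×34.8 + 0.1733×64.7 + 0.1658×80.4 + 0.1022×132.7 = 48.2370 per 100000.
Ratio = 45.4487 ÷ 48.2370 = 0.94220.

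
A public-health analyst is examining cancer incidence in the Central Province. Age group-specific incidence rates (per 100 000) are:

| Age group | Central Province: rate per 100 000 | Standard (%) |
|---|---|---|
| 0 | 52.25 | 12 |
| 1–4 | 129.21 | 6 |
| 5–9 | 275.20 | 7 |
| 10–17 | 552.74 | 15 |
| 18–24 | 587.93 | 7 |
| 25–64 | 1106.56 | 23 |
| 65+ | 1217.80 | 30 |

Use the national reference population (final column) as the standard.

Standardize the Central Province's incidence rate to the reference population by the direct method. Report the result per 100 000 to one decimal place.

Standard weights: 0.12, 0.06, 0.07, 0.15, 0.07, 0.23, 0.30.
Standardized rate: 0.1200×52.25 + 0.0600×129.21 + 0.0700×275.20 + 0.1500×552.74 + 0.0700×587.93 + 0.2300×1106.56 + 0.3000×1217.80 = 777.2015 per 100 000.

777.2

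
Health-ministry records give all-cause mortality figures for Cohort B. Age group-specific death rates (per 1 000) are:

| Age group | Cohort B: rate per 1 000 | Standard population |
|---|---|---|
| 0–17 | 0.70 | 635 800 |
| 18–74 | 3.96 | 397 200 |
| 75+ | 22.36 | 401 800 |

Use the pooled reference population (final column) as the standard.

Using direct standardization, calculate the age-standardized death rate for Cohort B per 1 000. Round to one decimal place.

Standard total = 1 434 800; weights = 0.4431, 0.2768, 0.2800.
Standardized rate: 0.4431×0.70 + 0.2768×3.96 + 0.2800×22.36 = 7.6681 per 1 000.

7.7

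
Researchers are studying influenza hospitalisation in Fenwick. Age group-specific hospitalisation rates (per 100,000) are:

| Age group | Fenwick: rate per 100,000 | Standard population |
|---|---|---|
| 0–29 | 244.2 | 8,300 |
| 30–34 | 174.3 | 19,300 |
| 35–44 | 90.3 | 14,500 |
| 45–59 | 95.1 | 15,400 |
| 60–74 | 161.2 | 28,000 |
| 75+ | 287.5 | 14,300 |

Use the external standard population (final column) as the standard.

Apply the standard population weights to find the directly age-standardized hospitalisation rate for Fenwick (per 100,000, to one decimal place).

168.2

Standard total = 99,800; weights = 0.0832, 0.1934, 0.1453, 0.1543, 0.2806, 0.1433.
Standardized rate: 0.0832×244.2 + 0.1934×174.3 + 0.1453×90.3 + 0.1543×95.1 + 0.2806×161.2 + 0.1433×287.5 = 168.2324 per 100,000.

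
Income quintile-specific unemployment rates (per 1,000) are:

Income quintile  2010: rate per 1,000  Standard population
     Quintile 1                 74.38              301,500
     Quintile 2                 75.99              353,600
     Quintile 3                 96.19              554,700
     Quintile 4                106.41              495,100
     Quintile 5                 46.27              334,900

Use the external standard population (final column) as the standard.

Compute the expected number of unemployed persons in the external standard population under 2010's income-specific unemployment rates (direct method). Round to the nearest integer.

170832

Expected unemployed persons = Σ (standard pop × income-specific rate ÷ 1,000)
= 301,500×74.38/1,000 + 353,600×75.99/1,000 + 554,700×96.19/1,000 + 495,100×106.41/1,000 + 334,900×46.27/1,000
= 22425.57 + 26870.06 + 53356.59 + 52683.59 + 15495.82 = 170831.64.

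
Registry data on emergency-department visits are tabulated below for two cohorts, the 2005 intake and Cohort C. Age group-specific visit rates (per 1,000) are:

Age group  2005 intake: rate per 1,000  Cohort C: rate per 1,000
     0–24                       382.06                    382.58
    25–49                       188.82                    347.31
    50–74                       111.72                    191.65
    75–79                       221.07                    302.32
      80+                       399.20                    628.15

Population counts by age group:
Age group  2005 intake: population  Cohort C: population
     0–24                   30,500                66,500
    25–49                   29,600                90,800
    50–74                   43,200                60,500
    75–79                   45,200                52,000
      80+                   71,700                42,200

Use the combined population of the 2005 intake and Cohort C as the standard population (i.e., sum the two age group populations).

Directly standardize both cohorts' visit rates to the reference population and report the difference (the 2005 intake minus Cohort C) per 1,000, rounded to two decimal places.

Combined standard total = 532,200; weights = 0.1823, 0.2262, 0.1949, 0.1826, 0.2140.
The 2005 intake: 0.1823×382.06 + 0.2262×188.82 + 0.1949×111.72 + 0.1826×221.07 + 0.2140×399.20 = 259.9323 per 1,000.
Cohort C: 0.1823×382.58 + 0.2262×347.31 + 0.1949×191.65 + 0.1826×302.32 + 0.2140×628.15 = 375.2955 per 1,000.
Difference = 259.9323 − 375.2955 = -115.3632.

-115.36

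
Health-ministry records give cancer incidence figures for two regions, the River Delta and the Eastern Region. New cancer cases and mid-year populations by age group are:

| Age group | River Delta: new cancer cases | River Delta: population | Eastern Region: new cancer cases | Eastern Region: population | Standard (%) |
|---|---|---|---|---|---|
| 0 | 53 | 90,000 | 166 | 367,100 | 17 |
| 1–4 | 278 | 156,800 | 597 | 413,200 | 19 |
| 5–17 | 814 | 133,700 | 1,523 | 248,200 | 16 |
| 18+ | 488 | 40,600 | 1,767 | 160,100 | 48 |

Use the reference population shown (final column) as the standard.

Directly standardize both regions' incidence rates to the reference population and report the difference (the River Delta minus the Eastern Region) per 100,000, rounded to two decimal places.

Age-specific rates per 100,000 for the River Delta: 58.89, 177.30, 608.83, 1201.97.
For the Eastern Region: 45.22, 144.48, 613.62, 1103.69.
Standard weights: 0.17, 0.19, 0.16, 0.48.
The River Delta: 0.1700×58.89 + 0.1900×177.30 + 0.1600×608.83 + 0.4800×1201.97 = 718.0553 per 100,000.
The Eastern Region: 0.1700×45.22 + 0.1900×144.48 + 0.1600×613.62 + 0.4800×1103.69 = 663.0867 per 100,000.
Difference = 718.0553 − 663.0867 = 54.9686.

54.97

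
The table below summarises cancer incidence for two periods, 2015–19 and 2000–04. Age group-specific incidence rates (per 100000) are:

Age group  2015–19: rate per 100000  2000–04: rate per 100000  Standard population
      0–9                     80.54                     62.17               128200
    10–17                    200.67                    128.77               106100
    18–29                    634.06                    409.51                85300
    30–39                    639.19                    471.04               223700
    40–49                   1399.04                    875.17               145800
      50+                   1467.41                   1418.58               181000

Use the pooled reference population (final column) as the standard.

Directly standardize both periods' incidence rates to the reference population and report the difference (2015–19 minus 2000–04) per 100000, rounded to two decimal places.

174.66

Standard total = 870100; weights = 0.1473, 0.1219, 0.0980, 0.2571, 0.1676, 0.2080.
2015–19: 0.1473×80.54 + 0.1219×200.67 + 0.0980×634.06 + 0.2571×639.19 + 0.1676×1399.04 + 0.2080×1467.41 = 802.5166 per 100000.
2000–04: 0.1473×62.17 + 0.1219×128.77 + 0.0980×409.51 + 0.2571×471.04 + 0.1676×875.17 + 0.2080×1418.58 = 627.8569 per 100000.
Difference = 802.5166 − 627.8569 = 174.6597.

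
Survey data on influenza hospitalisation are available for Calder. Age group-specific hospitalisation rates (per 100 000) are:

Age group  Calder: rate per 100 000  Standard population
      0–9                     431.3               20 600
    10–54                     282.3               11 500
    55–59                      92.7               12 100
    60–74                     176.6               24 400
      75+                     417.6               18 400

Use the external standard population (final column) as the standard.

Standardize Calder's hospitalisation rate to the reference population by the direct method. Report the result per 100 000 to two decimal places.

Standard total = 87 000; weights = 0.2368, 0.1322, 0.1391, 0.2805, 0.2115.
Standardized rate: 0.2368×431.3 + 0.1322×282.3 + 0.1391×92.7 + 0.2805×176.6 + 0.2115×417.6 = 290.1814 per 100 000.

290.18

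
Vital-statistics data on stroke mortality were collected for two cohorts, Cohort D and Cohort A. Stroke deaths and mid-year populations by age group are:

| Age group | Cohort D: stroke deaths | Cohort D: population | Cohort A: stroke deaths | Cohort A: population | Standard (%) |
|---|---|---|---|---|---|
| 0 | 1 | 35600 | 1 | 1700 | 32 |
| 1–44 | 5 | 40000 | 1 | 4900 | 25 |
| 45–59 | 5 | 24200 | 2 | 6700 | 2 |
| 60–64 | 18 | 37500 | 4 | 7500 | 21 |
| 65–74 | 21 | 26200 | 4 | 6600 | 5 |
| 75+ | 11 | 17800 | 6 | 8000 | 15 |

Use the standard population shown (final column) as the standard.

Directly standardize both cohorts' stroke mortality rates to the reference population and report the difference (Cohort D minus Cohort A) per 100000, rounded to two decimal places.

-22.21

Age-specific rates per 100000 for Cohort D: 2.81, 12.50, 20.66, 48.00, 80.15, 61.80.
For Cohort A: 58.82, 20.41, 29.85, 53.33, 60.61, 75.00.
Standard weights: 0.32, 0.25, 0.02, 0.21, 0.05, 0.15.
Cohort D: 0.3200×2.81 + 0.2500×12.50 + 0.0200×20.66 + 0.2100×48.00 + 0.0500×80.15 + 0.1500×61.80 = 27.7944 per 100000.
Cohort A: 0.3200×58.82 + 0.2500×20.41 + 0.0200×29.85 + 0.2100×53.33 + 0.0500×60.61 + 0.1500×75.00 = 50.0029 per 100000.
Difference = 27.7944 − 50.0029 = -22.2085.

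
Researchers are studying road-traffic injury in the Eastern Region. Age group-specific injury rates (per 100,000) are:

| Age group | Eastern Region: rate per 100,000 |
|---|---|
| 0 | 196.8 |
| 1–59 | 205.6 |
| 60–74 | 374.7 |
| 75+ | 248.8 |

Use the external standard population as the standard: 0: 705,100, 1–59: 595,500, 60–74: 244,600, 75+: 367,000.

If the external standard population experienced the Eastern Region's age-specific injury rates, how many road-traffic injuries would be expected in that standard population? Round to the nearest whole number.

Expected road-traffic injuries = Σ (standard pop × age-specific rate ÷ 100,000)
= 705,100×196.8/100,000 + 595,500×205.6/100,000 + 244,600×374.7/100,000 + 367,000×248.8/100,000
= 1387.64 + 1224.35 + 916.52 + 913.10 = 4441.60.

4442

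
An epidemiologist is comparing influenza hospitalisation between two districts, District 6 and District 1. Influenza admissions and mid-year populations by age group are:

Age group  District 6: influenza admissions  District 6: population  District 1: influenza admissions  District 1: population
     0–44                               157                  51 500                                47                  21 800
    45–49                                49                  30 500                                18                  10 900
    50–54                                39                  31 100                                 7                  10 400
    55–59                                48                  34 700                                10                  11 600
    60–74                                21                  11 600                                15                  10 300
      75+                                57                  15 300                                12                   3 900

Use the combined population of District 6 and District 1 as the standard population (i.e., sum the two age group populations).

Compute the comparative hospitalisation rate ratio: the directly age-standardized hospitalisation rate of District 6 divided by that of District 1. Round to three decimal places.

1.343

Age-specific rates per 100 000 for District 6: 304.85, 160.66, 125.40, 138.33, 181.03, 372.55.
For District 1: 215.60, 165.14, 67.31, 86.21, 145.63, 307.69.
Combined standard total = 243 600; weights = 0.3009, 0.1700, 0.1704, 0.1901, 0.0899, 0.0788.
District 6: 0.3009×304.85 + 0.1700×160.66 + 0.1704×125.40 + 0.1901×138.33 + 0.0899×181.03 + 0.0788×372.55 = 212.3291 per 100 000.
District 1: 0.3009×215.60 + 0.1700×165.14 + 0.1704×67.31 + 0.1901×86.21 + 0.0899×145.63 + 0.0788×307.69 = 158.1345 per 100 000.
Ratio = 212.3291 ÷ 158.1345 = 1.34271.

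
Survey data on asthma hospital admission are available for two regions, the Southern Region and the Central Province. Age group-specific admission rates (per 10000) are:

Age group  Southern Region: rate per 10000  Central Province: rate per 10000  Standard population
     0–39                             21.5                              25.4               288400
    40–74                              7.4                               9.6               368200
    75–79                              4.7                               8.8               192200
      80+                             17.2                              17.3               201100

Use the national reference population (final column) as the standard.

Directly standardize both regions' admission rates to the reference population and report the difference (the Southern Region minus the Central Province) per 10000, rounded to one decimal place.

-2.6

Standard total = 1049900; weights = 0.2747, 0.3507, 0.1831, 0.1915.
The Southern Region: 0.2747×21.5 + 0.3507×7.4 + 0.1831×4.7 + 0.1915×17.2 = 12.6560 per 10000.
The Central Province: 0.2747×25.4 + 0.3507×9.6 + 0.1831×8.8 + 0.1915×17.3 = 15.2686 per 10000.
Difference = 12.6560 − 15.2686 = -2.6126.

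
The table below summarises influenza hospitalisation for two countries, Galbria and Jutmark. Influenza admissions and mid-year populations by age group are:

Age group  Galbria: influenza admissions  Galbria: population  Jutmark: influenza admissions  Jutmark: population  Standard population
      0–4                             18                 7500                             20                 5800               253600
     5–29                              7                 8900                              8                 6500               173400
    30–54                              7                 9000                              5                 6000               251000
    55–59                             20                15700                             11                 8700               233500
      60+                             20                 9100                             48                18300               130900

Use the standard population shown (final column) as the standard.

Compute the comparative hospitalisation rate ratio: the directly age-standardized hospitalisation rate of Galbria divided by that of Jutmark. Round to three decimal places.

0.788

Age-specific rates per 100000 for Galbria: 240.00, 78.65, 77.78, 127.39, 219.78.
For Jutmark: 344.83, 123.08, 83.33, 126.44, 262.30.
Standard total = 1042400; weights = 0.2433, 0.1663, 0.2408, 0.2240, 0.1256.
Galbria: 0.2433×240.00 + 0.1663×78.65 + 0.2408×77.78 + 0.2240×127.39 + 0.1256×219.78 = 146.3343 per 100000.
Jutmark: 0.2433×344.83 + 0.1663×123.08 + 0.2408×83.33 + 0.2240×126.44 + 0.1256×262.30 = 185.6906 per 100000.
Ratio = 146.3343 ÷ 185.6906 = 0.78805.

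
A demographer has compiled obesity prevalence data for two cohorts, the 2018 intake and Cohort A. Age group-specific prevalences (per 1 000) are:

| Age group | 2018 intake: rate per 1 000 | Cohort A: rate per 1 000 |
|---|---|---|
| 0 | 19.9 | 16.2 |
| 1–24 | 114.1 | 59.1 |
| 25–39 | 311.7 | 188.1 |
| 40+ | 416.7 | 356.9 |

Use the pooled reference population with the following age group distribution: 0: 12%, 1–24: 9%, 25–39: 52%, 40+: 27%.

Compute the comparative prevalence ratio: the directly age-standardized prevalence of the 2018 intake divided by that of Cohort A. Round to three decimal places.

Standard weights: 0.12, 0.09, 0.52, 0.27.
The 2018 intake: 0.1200×19.9 + 0.0900×114.1 + 0.5200×311.7 + 0.2700×416.7 = 287.2500 per 1 000.
Cohort A: 0.1200×16.2 + 0.0900×59.1 + 0.5200×188.1 + 0.2700×356.9 = 201.4380 per 1 000.
Ratio = 287.2500 ÷ 201.4380 = 1.42600.

1.426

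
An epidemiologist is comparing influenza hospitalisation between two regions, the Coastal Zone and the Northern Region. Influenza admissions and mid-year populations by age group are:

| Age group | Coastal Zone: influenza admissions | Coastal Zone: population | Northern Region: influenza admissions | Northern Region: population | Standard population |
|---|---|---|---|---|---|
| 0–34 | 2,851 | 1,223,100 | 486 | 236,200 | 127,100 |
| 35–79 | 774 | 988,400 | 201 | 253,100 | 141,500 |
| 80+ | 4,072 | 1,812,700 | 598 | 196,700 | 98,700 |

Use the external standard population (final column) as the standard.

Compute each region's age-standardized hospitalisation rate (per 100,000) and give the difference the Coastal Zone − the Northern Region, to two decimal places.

-12.30

Age-specific rates per 100,000 for the Coastal Zone: 233.10, 78.31, 224.64.
For the Northern Region: 205.76, 79.42, 304.02.
Standard total = 367,300; weights = 0.3460, 0.3852, 0.2687.
The Coastal Zone: 0.3460×233.10 + 0.3852×78.31 + 0.2687×224.64 = 171.1921 per 100,000.
The Northern Region: 0.3460×205.76 + 0.3852×79.42 + 0.2687×304.02 = 183.4889 per 100,000.
Difference = 171.1921 − 183.4889 = -12.2968.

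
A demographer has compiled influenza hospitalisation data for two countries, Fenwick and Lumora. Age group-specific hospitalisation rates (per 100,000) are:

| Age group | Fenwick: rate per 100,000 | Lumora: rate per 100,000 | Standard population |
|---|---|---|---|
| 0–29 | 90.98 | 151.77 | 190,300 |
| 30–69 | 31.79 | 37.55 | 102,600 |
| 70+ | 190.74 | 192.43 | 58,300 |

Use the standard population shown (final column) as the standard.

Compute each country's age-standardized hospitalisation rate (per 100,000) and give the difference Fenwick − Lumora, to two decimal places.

-34.90

Standard total = 351,200; weights = 0.5419, 0.2921, 0.1660.
Fenwick: 0.5419×90.98 + 0.2921×31.79 + 0.1660×190.74 = 90.2485 per 100,000.
Lumora: 0.5419×151.77 + 0.2921×37.55 + 0.1660×192.43 = 125.1513 per 100,000.
Difference = 90.2485 − 125.1513 = -34.9027.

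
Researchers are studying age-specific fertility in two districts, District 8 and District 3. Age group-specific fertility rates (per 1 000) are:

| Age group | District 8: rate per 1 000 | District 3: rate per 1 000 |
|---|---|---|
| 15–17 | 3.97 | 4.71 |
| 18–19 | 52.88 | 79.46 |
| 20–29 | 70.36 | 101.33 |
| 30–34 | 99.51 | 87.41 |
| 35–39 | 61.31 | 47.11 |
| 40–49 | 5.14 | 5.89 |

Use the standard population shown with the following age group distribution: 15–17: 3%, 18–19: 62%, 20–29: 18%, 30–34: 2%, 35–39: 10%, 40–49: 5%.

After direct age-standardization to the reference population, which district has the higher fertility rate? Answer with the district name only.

Standard weights: 0.03, 0.62, 0.18, 0.02, 0.10, 0.05.
District 8: 0.0300×3.97 + 0.6200×52.88 + 0.1800×70.36 + 0.0200×99.51 + 0.1000×61.31 + 0.0500×5.14 = 53.9477 per 1 000.
District 3: 0.0300×4.71 + 0.6200×79.46 + 0.1800×101.33 + 0.0200×87.41 + 0.1000×47.11 + 0.0500×5.89 = 74.3996 per 1 000.

District 3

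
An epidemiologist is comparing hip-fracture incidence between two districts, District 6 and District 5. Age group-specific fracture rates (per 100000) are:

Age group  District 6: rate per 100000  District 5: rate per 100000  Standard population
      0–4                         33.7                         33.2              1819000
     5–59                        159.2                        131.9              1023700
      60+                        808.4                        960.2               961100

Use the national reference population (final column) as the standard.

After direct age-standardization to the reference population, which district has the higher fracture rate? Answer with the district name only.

District 5

Standard total = 3803800; weights = 0.4782, 0.2691, 0.2527.
District 6: 0.4782×33.7 + 0.2691×159.2 + 0.2527×808.4 = 263.2175 per 100000.
District 5: 0.4782×33.2 + 0.2691×131.9 + 0.2527×960.2 = 293.9863 per 100000.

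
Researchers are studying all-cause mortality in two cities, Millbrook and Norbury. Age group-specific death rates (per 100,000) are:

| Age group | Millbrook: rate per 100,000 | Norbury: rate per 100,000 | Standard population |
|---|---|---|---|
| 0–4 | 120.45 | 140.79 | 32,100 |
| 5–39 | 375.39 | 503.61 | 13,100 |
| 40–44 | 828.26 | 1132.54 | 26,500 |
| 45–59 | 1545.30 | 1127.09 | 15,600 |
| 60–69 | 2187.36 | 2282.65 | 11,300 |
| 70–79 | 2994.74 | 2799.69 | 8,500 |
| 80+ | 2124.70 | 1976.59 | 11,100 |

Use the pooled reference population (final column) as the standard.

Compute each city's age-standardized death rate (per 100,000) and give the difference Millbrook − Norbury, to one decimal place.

-13.9

Standard total = 118,200; weights = 0.2716, 0.1108, 0.2242, 0.1320, 0.0956, 0.0719, 0.0939.
Millbrook: 0.2716×120.45 + 0.1108×375.39 + 0.2242×828.26 + 0.1320×1545.30 + 0.0956×2187.36 + 0.0719×2994.74 + 0.0939×2124.70 = 1087.9548 per 100,000.
Norbury: 0.2716×140.79 + 0.1108×503.61 + 0.2242×1132.54 + 0.1320×1127.09 + 0.0956×2282.65 + 0.0719×2799.69 + 0.0939×1976.59 = 1101.8868 per 100,000.
Difference = 1087.9548 − 1101.8868 = -13.9321.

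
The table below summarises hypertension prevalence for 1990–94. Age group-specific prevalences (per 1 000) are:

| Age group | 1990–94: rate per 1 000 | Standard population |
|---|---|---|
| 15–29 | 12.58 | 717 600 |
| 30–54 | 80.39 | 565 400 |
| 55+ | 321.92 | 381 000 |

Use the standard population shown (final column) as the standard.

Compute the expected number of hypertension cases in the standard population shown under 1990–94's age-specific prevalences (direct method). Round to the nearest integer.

Expected hypertension cases = Σ (standard pop × age-specific rate ÷ 1 000)
= 717 600×12.58/1 000 + 565 400×80.39/1 000 + 381 000×321.92/1 000
= 9027.41 + 45452.51 + 122651.52 = 177131.43.

177131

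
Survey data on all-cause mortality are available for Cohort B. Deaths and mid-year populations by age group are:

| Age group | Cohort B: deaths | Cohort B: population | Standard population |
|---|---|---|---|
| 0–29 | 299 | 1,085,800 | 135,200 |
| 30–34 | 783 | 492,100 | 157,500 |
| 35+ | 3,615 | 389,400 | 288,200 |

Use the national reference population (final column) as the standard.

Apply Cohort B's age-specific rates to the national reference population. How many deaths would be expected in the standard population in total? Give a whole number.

Age-specific rates per 1,000 for Cohort B: 0.275, 1.591, 9.284.
Expected deaths = Σ (standard pop × age-specific rate ÷ 1,000)
= 135,200×0.275/1,000 + 157,500×1.591/1,000 + 288,200×9.284/1,000
= 37.23 + 250.60 + 2675.51 = 2963.34.

2963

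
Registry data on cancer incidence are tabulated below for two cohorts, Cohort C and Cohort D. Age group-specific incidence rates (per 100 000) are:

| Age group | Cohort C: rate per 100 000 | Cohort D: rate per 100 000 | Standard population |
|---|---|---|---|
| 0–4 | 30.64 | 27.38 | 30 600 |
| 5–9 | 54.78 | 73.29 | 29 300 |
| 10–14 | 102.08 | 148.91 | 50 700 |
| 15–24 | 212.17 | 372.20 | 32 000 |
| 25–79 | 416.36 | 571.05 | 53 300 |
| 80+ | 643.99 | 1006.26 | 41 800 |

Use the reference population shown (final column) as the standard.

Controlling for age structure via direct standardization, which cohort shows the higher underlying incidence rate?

Standard total = 237 700; weights = 0.1287, 0.1233, 0.2133, 0.1346, 0.2242, 0.1759.
Cohort C: 0.1287×30.64 + 0.1233×54.78 + 0.2133×102.08 + 0.1346×212.17 + 0.2242×416.36 + 0.1759×643.99 = 267.6412 per 100 000.
Cohort D: 0.1287×27.38 + 0.1233×73.29 + 0.2133×148.91 + 0.1346×372.20 + 0.2242×571.05 + 0.1759×1006.26 = 399.4278 per 100 000.

Cohort D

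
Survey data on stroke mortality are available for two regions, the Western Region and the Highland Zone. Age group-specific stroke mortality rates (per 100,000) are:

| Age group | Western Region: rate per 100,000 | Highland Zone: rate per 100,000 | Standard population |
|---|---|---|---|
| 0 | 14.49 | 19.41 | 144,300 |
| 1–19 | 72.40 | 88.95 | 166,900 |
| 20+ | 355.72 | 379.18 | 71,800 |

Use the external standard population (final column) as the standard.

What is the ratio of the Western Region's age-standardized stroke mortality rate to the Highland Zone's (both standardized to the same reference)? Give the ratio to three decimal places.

0.885

Standard total = 383,000; weights = 0.3768, 0.4358, 0.1875.
The Western Region: 0.3768×14.49 + 0.4358×72.40 + 0.1875×355.72 = 103.6949 per 100,000.
The Highland Zone: 0.3768×19.41 + 0.4358×88.95 + 0.1875×379.18 = 117.1586 per 100,000.
Ratio = 103.6949 ÷ 117.1586 = 0.88508.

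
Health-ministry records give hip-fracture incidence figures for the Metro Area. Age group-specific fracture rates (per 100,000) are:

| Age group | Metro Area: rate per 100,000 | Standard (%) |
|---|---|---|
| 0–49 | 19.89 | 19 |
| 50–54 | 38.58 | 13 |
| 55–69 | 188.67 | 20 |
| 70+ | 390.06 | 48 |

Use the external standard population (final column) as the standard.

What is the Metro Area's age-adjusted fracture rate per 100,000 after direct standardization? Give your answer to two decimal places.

Standard weights: 0.19, 0.13, 0.20, 0.48.
Standardized rate: 0.1900×19.89 + 0.1300×38.58 + 0.2000×188.67 + 0.4800×390.06 = 233.7573 per 100,000.

233.76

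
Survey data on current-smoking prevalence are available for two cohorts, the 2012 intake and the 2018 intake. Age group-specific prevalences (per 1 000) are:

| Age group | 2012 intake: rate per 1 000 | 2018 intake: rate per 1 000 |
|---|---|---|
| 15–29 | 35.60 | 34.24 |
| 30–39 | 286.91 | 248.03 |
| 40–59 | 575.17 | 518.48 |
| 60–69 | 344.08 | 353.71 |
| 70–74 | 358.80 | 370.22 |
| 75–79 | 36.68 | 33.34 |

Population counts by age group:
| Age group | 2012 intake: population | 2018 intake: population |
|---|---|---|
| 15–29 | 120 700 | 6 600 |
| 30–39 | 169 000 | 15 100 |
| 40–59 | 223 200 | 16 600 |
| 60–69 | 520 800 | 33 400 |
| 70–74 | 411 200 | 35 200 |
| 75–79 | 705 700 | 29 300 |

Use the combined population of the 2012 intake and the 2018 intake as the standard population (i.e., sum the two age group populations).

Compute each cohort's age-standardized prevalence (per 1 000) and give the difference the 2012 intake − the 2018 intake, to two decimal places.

5.66

Combined standard total = 2 286 800; weights = 0.0557, 0.0805, 0.1049, 0.2423, 0.1952, 0.3214.
The 2012 intake: 0.0557×35.60 + 0.0805×286.91 + 0.1049×575.17 + 0.2423×344.08 + 0.1952×358.80 + 0.3214×36.68 = 250.6100 per 1 000.
The 2018 intake: 0.0557×34.24 + 0.0805×248.03 + 0.1049×518.48 + 0.2423×353.71 + 0.1952×370.22 + 0.3214×33.34 = 244.9492 per 1 000.
Difference = 250.6100 − 244.9492 = 5.6609.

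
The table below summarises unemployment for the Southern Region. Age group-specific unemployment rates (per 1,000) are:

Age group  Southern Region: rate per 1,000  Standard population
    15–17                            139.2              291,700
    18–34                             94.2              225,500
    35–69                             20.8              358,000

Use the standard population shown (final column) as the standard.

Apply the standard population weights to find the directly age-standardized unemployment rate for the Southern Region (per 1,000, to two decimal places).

Standard total = 875,200; weights = 0.3333, 0.2577, 0.4090.
Standardized rate: 0.3333×139.2 + 0.2577×94.2 + 0.4090×20.8 = 79.1741 per 1,000.

79.17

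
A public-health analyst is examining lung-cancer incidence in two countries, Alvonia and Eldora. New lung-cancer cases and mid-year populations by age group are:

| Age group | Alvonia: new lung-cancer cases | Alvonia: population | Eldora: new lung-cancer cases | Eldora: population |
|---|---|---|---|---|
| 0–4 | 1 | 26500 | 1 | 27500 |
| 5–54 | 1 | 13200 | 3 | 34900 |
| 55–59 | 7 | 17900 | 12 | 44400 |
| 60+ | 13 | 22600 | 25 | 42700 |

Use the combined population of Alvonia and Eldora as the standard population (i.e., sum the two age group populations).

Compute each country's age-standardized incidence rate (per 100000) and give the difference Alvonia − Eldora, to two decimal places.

2.80

Age-specific rates per 100000 for Alvonia: 3.77, 7.58, 39.11, 57.52.
For Eldora: 3.64, 8.60, 27.03, 58.55.
Combined standard total = 229700; weights = 0.2351, 0.2094, 0.2712, 0.2843.
Alvonia: 0.2351×3.77 + 0.2094×7.58 + 0.2712×39.11 + 0.2843×57.52 = 29.4326 per 100000.
Eldora: 0.2351×3.64 + 0.2094×8.60 + 0.2712×27.03 + 0.2843×58.55 = 26.6295 per 100000.
Difference = 29.4326 − 26.6295 = 2.8031.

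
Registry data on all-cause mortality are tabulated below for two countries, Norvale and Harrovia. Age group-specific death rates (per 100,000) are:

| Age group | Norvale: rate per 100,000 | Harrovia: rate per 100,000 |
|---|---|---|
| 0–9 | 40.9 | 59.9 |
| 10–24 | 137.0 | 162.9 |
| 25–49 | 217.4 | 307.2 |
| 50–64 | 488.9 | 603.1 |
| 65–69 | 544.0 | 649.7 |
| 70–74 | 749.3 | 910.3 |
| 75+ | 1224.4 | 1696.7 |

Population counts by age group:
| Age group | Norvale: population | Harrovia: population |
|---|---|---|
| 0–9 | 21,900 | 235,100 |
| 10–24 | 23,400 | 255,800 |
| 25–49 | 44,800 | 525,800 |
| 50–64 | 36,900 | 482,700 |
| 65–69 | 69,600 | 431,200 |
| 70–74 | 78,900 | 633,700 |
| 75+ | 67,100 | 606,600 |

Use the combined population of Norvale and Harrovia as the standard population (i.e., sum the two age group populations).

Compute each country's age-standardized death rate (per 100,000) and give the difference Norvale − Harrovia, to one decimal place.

Combined standard total = 3,513,500; weights = 0.0731, 0.0795, 0.1624, 0.1479, 0.1425, 0.2028, 0.1917.
Norvale: 0.0731×40.9 + 0.0795×137.0 + 0.1624×217.4 + 0.1479×488.9 + 0.1425×544.0 + 0.2028×749.3 + 0.1917×1224.4 = 585.7712 per 100,000.
Harrovia: 0.0731×59.9 + 0.0795×162.9 + 0.1624×307.2 + 0.1479×603.1 + 0.1425×649.7 + 0.2028×910.3 + 0.1917×1696.7 = 758.9729 per 100,000.
Difference = 585.7712 − 758.9729 = -173.2017.

-173.2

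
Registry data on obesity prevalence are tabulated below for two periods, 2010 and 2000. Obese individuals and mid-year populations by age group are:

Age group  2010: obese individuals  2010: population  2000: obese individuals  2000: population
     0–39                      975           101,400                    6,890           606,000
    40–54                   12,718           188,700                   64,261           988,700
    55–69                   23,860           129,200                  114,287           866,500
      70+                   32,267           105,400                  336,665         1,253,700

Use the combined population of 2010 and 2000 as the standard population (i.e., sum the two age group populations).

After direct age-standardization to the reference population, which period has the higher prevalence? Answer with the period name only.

Age-specific rates per 1,000 for 2010: 9.615, 67.398, 184.675, 306.139.
For 2000: 11.370, 64.995, 131.895, 268.537.
Combined standard total = 4,239,600; weights = 0.1669, 0.2777, 0.2349, 0.3206.
2010: 0.1669×9.615 + 0.2777×67.398 + 0.2349×184.675 + 0.3206×306.139 = 161.8337 per 1,000.
2000: 0.1669×11.370 + 0.2777×64.995 + 0.2349×131.895 + 0.3206×268.537 = 137.0094 per 1,000.
The crude rates (133.07 vs 140.54) would put 2000 higher, but that reflects its age composition; once standardized to a common age structure, 2010 has the higher underlying rate.

2010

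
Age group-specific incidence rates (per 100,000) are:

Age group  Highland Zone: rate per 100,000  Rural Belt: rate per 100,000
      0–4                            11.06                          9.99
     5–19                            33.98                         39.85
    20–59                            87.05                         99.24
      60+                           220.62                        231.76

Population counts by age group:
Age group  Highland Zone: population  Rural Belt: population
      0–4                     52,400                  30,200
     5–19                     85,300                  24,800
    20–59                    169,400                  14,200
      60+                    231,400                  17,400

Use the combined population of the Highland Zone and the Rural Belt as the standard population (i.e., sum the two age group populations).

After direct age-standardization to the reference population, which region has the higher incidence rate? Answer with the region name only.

Combined standard total = 625,100; weights = 0.1321, 0.1761, 0.2937, 0.3980.
The Highland Zone: 0.1321×11.06 + 0.1761×33.98 + 0.2937×87.05 + 0.3980×220.62 = 120.8245 per 100,000.
The Rural Belt: 0.1321×9.99 + 0.1761×39.85 + 0.2937×99.24 + 0.3980×231.76 = 129.7313 per 100,000.
The crude rates (128.65 vs 77.73) would put the Highland Zone higher, but that reflects its age composition; once standardized to a common age structure, the Rural Belt has the higher underlying rate.

Rural Belt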